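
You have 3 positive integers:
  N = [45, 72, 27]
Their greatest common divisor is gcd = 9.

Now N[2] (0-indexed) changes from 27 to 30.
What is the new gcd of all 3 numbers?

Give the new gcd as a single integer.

Numbers: [45, 72, 27], gcd = 9
Change: index 2, 27 -> 30
gcd of the OTHER numbers (without index 2): gcd([45, 72]) = 9
New gcd = gcd(g_others, new_val) = gcd(9, 30) = 3

Answer: 3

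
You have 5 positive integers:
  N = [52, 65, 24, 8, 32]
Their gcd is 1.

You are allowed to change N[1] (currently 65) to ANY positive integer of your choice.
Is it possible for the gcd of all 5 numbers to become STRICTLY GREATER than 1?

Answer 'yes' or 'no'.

Answer: yes

Derivation:
Current gcd = 1
gcd of all OTHER numbers (without N[1]=65): gcd([52, 24, 8, 32]) = 4
The new gcd after any change is gcd(4, new_value).
This can be at most 4.
Since 4 > old gcd 1, the gcd CAN increase (e.g., set N[1] = 4).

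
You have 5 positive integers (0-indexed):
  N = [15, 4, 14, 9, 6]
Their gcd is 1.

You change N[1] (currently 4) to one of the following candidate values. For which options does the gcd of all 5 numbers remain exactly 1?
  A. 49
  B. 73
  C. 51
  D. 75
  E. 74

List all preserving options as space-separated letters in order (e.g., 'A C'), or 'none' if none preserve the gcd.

Old gcd = 1; gcd of others (without N[1]) = 1
New gcd for candidate v: gcd(1, v). Preserves old gcd iff gcd(1, v) = 1.
  Option A: v=49, gcd(1,49)=1 -> preserves
  Option B: v=73, gcd(1,73)=1 -> preserves
  Option C: v=51, gcd(1,51)=1 -> preserves
  Option D: v=75, gcd(1,75)=1 -> preserves
  Option E: v=74, gcd(1,74)=1 -> preserves

Answer: A B C D E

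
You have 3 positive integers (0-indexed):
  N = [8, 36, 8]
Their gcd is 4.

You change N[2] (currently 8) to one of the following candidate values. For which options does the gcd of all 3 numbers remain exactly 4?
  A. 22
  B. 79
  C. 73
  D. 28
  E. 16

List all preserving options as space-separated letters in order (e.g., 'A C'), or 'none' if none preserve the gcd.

Old gcd = 4; gcd of others (without N[2]) = 4
New gcd for candidate v: gcd(4, v). Preserves old gcd iff gcd(4, v) = 4.
  Option A: v=22, gcd(4,22)=2 -> changes
  Option B: v=79, gcd(4,79)=1 -> changes
  Option C: v=73, gcd(4,73)=1 -> changes
  Option D: v=28, gcd(4,28)=4 -> preserves
  Option E: v=16, gcd(4,16)=4 -> preserves

Answer: D E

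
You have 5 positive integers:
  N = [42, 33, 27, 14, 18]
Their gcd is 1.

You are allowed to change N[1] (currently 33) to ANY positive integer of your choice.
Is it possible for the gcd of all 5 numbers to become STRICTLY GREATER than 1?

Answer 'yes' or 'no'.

Answer: no

Derivation:
Current gcd = 1
gcd of all OTHER numbers (without N[1]=33): gcd([42, 27, 14, 18]) = 1
The new gcd after any change is gcd(1, new_value).
This can be at most 1.
Since 1 = old gcd 1, the gcd can only stay the same or decrease.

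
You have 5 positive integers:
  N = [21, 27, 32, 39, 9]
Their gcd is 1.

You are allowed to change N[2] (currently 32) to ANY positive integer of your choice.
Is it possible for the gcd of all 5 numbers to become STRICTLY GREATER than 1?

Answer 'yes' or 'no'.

Current gcd = 1
gcd of all OTHER numbers (without N[2]=32): gcd([21, 27, 39, 9]) = 3
The new gcd after any change is gcd(3, new_value).
This can be at most 3.
Since 3 > old gcd 1, the gcd CAN increase (e.g., set N[2] = 3).

Answer: yes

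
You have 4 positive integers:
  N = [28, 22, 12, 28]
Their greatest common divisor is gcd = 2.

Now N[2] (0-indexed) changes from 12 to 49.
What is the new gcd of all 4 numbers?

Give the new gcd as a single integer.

Answer: 1

Derivation:
Numbers: [28, 22, 12, 28], gcd = 2
Change: index 2, 12 -> 49
gcd of the OTHER numbers (without index 2): gcd([28, 22, 28]) = 2
New gcd = gcd(g_others, new_val) = gcd(2, 49) = 1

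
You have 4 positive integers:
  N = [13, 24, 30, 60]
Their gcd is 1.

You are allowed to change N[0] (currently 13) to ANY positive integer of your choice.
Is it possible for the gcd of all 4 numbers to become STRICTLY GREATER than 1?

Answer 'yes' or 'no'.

Answer: yes

Derivation:
Current gcd = 1
gcd of all OTHER numbers (without N[0]=13): gcd([24, 30, 60]) = 6
The new gcd after any change is gcd(6, new_value).
This can be at most 6.
Since 6 > old gcd 1, the gcd CAN increase (e.g., set N[0] = 6).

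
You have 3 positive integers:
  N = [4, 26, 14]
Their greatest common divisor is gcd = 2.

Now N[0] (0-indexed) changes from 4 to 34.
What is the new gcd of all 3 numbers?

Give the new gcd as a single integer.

Numbers: [4, 26, 14], gcd = 2
Change: index 0, 4 -> 34
gcd of the OTHER numbers (without index 0): gcd([26, 14]) = 2
New gcd = gcd(g_others, new_val) = gcd(2, 34) = 2

Answer: 2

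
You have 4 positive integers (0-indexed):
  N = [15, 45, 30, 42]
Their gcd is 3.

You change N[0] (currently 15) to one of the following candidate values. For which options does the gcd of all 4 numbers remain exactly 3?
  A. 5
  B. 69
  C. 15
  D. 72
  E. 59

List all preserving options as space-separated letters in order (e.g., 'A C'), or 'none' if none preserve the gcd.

Old gcd = 3; gcd of others (without N[0]) = 3
New gcd for candidate v: gcd(3, v). Preserves old gcd iff gcd(3, v) = 3.
  Option A: v=5, gcd(3,5)=1 -> changes
  Option B: v=69, gcd(3,69)=3 -> preserves
  Option C: v=15, gcd(3,15)=3 -> preserves
  Option D: v=72, gcd(3,72)=3 -> preserves
  Option E: v=59, gcd(3,59)=1 -> changes

Answer: B C D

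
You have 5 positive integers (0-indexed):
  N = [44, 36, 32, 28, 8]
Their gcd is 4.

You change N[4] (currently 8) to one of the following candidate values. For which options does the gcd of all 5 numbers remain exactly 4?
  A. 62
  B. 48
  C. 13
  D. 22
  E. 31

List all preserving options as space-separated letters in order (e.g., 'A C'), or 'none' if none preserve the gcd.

Answer: B

Derivation:
Old gcd = 4; gcd of others (without N[4]) = 4
New gcd for candidate v: gcd(4, v). Preserves old gcd iff gcd(4, v) = 4.
  Option A: v=62, gcd(4,62)=2 -> changes
  Option B: v=48, gcd(4,48)=4 -> preserves
  Option C: v=13, gcd(4,13)=1 -> changes
  Option D: v=22, gcd(4,22)=2 -> changes
  Option E: v=31, gcd(4,31)=1 -> changes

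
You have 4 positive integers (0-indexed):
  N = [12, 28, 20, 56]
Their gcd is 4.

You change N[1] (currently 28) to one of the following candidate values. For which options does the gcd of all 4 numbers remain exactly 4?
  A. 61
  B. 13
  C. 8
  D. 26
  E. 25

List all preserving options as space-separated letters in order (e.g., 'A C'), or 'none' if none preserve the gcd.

Old gcd = 4; gcd of others (without N[1]) = 4
New gcd for candidate v: gcd(4, v). Preserves old gcd iff gcd(4, v) = 4.
  Option A: v=61, gcd(4,61)=1 -> changes
  Option B: v=13, gcd(4,13)=1 -> changes
  Option C: v=8, gcd(4,8)=4 -> preserves
  Option D: v=26, gcd(4,26)=2 -> changes
  Option E: v=25, gcd(4,25)=1 -> changes

Answer: C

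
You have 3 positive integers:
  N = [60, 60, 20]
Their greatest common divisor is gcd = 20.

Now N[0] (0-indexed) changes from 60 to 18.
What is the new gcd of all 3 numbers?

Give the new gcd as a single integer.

Numbers: [60, 60, 20], gcd = 20
Change: index 0, 60 -> 18
gcd of the OTHER numbers (without index 0): gcd([60, 20]) = 20
New gcd = gcd(g_others, new_val) = gcd(20, 18) = 2

Answer: 2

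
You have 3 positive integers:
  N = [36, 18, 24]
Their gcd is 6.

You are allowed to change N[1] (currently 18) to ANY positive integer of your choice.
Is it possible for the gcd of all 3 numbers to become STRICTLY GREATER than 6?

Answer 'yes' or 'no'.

Current gcd = 6
gcd of all OTHER numbers (without N[1]=18): gcd([36, 24]) = 12
The new gcd after any change is gcd(12, new_value).
This can be at most 12.
Since 12 > old gcd 6, the gcd CAN increase (e.g., set N[1] = 12).

Answer: yes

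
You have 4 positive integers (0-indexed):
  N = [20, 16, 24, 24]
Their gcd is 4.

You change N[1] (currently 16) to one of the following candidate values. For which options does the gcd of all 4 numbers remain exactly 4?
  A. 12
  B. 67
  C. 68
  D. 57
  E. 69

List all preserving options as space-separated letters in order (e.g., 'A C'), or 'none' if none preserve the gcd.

Old gcd = 4; gcd of others (without N[1]) = 4
New gcd for candidate v: gcd(4, v). Preserves old gcd iff gcd(4, v) = 4.
  Option A: v=12, gcd(4,12)=4 -> preserves
  Option B: v=67, gcd(4,67)=1 -> changes
  Option C: v=68, gcd(4,68)=4 -> preserves
  Option D: v=57, gcd(4,57)=1 -> changes
  Option E: v=69, gcd(4,69)=1 -> changes

Answer: A C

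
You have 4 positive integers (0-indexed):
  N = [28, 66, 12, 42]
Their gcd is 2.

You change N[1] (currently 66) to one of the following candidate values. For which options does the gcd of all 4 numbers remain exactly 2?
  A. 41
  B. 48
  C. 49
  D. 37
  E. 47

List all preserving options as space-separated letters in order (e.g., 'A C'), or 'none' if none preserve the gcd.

Answer: B

Derivation:
Old gcd = 2; gcd of others (without N[1]) = 2
New gcd for candidate v: gcd(2, v). Preserves old gcd iff gcd(2, v) = 2.
  Option A: v=41, gcd(2,41)=1 -> changes
  Option B: v=48, gcd(2,48)=2 -> preserves
  Option C: v=49, gcd(2,49)=1 -> changes
  Option D: v=37, gcd(2,37)=1 -> changes
  Option E: v=47, gcd(2,47)=1 -> changes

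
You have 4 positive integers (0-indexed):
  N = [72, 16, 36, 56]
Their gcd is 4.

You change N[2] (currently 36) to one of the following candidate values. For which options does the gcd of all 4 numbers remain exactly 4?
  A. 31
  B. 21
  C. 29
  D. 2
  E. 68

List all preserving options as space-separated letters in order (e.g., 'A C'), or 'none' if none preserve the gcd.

Old gcd = 4; gcd of others (without N[2]) = 8
New gcd for candidate v: gcd(8, v). Preserves old gcd iff gcd(8, v) = 4.
  Option A: v=31, gcd(8,31)=1 -> changes
  Option B: v=21, gcd(8,21)=1 -> changes
  Option C: v=29, gcd(8,29)=1 -> changes
  Option D: v=2, gcd(8,2)=2 -> changes
  Option E: v=68, gcd(8,68)=4 -> preserves

Answer: E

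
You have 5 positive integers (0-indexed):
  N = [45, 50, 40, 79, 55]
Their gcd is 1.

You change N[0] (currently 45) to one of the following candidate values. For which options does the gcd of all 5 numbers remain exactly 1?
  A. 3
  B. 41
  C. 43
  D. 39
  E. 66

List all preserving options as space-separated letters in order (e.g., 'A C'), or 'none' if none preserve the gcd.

Answer: A B C D E

Derivation:
Old gcd = 1; gcd of others (without N[0]) = 1
New gcd for candidate v: gcd(1, v). Preserves old gcd iff gcd(1, v) = 1.
  Option A: v=3, gcd(1,3)=1 -> preserves
  Option B: v=41, gcd(1,41)=1 -> preserves
  Option C: v=43, gcd(1,43)=1 -> preserves
  Option D: v=39, gcd(1,39)=1 -> preserves
  Option E: v=66, gcd(1,66)=1 -> preserves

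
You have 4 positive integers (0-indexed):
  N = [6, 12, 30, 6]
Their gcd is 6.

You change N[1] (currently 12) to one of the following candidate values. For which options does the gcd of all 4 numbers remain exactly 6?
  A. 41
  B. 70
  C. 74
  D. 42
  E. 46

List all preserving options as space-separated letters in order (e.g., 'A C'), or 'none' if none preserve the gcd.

Answer: D

Derivation:
Old gcd = 6; gcd of others (without N[1]) = 6
New gcd for candidate v: gcd(6, v). Preserves old gcd iff gcd(6, v) = 6.
  Option A: v=41, gcd(6,41)=1 -> changes
  Option B: v=70, gcd(6,70)=2 -> changes
  Option C: v=74, gcd(6,74)=2 -> changes
  Option D: v=42, gcd(6,42)=6 -> preserves
  Option E: v=46, gcd(6,46)=2 -> changes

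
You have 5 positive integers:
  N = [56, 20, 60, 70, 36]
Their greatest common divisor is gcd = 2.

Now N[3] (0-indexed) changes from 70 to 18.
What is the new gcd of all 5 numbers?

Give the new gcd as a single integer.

Answer: 2

Derivation:
Numbers: [56, 20, 60, 70, 36], gcd = 2
Change: index 3, 70 -> 18
gcd of the OTHER numbers (without index 3): gcd([56, 20, 60, 36]) = 4
New gcd = gcd(g_others, new_val) = gcd(4, 18) = 2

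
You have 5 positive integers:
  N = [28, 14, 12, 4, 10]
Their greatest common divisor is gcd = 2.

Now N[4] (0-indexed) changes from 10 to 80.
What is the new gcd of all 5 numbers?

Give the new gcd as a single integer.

Numbers: [28, 14, 12, 4, 10], gcd = 2
Change: index 4, 10 -> 80
gcd of the OTHER numbers (without index 4): gcd([28, 14, 12, 4]) = 2
New gcd = gcd(g_others, new_val) = gcd(2, 80) = 2

Answer: 2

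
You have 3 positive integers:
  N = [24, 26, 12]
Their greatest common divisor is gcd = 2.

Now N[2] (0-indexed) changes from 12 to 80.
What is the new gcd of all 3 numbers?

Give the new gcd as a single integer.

Numbers: [24, 26, 12], gcd = 2
Change: index 2, 12 -> 80
gcd of the OTHER numbers (without index 2): gcd([24, 26]) = 2
New gcd = gcd(g_others, new_val) = gcd(2, 80) = 2

Answer: 2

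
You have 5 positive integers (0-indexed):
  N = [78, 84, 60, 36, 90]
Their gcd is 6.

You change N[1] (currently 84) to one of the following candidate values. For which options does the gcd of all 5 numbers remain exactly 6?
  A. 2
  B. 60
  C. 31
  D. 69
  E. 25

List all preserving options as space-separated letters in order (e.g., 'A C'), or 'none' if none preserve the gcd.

Answer: B

Derivation:
Old gcd = 6; gcd of others (without N[1]) = 6
New gcd for candidate v: gcd(6, v). Preserves old gcd iff gcd(6, v) = 6.
  Option A: v=2, gcd(6,2)=2 -> changes
  Option B: v=60, gcd(6,60)=6 -> preserves
  Option C: v=31, gcd(6,31)=1 -> changes
  Option D: v=69, gcd(6,69)=3 -> changes
  Option E: v=25, gcd(6,25)=1 -> changes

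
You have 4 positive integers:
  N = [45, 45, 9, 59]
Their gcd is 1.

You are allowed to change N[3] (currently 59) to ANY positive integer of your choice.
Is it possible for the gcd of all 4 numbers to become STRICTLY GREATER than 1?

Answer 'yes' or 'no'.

Current gcd = 1
gcd of all OTHER numbers (without N[3]=59): gcd([45, 45, 9]) = 9
The new gcd after any change is gcd(9, new_value).
This can be at most 9.
Since 9 > old gcd 1, the gcd CAN increase (e.g., set N[3] = 9).

Answer: yes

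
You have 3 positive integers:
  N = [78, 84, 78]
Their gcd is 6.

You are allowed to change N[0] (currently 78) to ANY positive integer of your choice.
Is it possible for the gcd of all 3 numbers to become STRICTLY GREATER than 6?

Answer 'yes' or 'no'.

Answer: no

Derivation:
Current gcd = 6
gcd of all OTHER numbers (without N[0]=78): gcd([84, 78]) = 6
The new gcd after any change is gcd(6, new_value).
This can be at most 6.
Since 6 = old gcd 6, the gcd can only stay the same or decrease.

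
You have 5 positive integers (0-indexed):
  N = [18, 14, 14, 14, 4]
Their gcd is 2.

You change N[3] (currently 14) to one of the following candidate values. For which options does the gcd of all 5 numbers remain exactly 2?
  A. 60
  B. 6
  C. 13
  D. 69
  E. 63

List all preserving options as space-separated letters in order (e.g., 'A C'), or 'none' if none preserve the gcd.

Old gcd = 2; gcd of others (without N[3]) = 2
New gcd for candidate v: gcd(2, v). Preserves old gcd iff gcd(2, v) = 2.
  Option A: v=60, gcd(2,60)=2 -> preserves
  Option B: v=6, gcd(2,6)=2 -> preserves
  Option C: v=13, gcd(2,13)=1 -> changes
  Option D: v=69, gcd(2,69)=1 -> changes
  Option E: v=63, gcd(2,63)=1 -> changes

Answer: A B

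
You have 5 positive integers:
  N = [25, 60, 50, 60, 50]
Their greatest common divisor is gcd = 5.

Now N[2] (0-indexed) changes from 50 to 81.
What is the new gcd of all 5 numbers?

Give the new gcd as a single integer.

Numbers: [25, 60, 50, 60, 50], gcd = 5
Change: index 2, 50 -> 81
gcd of the OTHER numbers (without index 2): gcd([25, 60, 60, 50]) = 5
New gcd = gcd(g_others, new_val) = gcd(5, 81) = 1

Answer: 1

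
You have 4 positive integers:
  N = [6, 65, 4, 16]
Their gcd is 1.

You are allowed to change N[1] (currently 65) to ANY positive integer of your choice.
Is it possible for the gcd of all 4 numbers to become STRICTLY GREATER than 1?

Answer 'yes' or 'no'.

Answer: yes

Derivation:
Current gcd = 1
gcd of all OTHER numbers (without N[1]=65): gcd([6, 4, 16]) = 2
The new gcd after any change is gcd(2, new_value).
This can be at most 2.
Since 2 > old gcd 1, the gcd CAN increase (e.g., set N[1] = 2).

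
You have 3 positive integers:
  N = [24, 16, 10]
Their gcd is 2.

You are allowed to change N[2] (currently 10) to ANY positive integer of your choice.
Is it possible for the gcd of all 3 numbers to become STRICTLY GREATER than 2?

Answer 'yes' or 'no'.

Answer: yes

Derivation:
Current gcd = 2
gcd of all OTHER numbers (without N[2]=10): gcd([24, 16]) = 8
The new gcd after any change is gcd(8, new_value).
This can be at most 8.
Since 8 > old gcd 2, the gcd CAN increase (e.g., set N[2] = 8).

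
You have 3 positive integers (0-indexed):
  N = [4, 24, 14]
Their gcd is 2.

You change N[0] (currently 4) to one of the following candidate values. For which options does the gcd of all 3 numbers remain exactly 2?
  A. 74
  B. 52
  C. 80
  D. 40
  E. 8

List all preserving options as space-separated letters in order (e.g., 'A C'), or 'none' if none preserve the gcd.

Old gcd = 2; gcd of others (without N[0]) = 2
New gcd for candidate v: gcd(2, v). Preserves old gcd iff gcd(2, v) = 2.
  Option A: v=74, gcd(2,74)=2 -> preserves
  Option B: v=52, gcd(2,52)=2 -> preserves
  Option C: v=80, gcd(2,80)=2 -> preserves
  Option D: v=40, gcd(2,40)=2 -> preserves
  Option E: v=8, gcd(2,8)=2 -> preserves

Answer: A B C D E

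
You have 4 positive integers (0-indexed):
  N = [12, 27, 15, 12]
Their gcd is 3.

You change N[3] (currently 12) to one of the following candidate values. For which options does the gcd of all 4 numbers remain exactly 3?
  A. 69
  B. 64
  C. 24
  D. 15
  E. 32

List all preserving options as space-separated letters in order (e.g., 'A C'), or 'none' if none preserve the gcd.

Old gcd = 3; gcd of others (without N[3]) = 3
New gcd for candidate v: gcd(3, v). Preserves old gcd iff gcd(3, v) = 3.
  Option A: v=69, gcd(3,69)=3 -> preserves
  Option B: v=64, gcd(3,64)=1 -> changes
  Option C: v=24, gcd(3,24)=3 -> preserves
  Option D: v=15, gcd(3,15)=3 -> preserves
  Option E: v=32, gcd(3,32)=1 -> changes

Answer: A C D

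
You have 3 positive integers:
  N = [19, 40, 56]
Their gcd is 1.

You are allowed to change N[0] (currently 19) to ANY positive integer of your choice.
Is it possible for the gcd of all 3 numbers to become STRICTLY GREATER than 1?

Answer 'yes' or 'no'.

Current gcd = 1
gcd of all OTHER numbers (without N[0]=19): gcd([40, 56]) = 8
The new gcd after any change is gcd(8, new_value).
This can be at most 8.
Since 8 > old gcd 1, the gcd CAN increase (e.g., set N[0] = 8).

Answer: yes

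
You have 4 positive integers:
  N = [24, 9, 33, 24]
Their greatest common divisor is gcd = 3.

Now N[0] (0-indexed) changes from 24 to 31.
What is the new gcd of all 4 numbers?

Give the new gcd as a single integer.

Numbers: [24, 9, 33, 24], gcd = 3
Change: index 0, 24 -> 31
gcd of the OTHER numbers (without index 0): gcd([9, 33, 24]) = 3
New gcd = gcd(g_others, new_val) = gcd(3, 31) = 1

Answer: 1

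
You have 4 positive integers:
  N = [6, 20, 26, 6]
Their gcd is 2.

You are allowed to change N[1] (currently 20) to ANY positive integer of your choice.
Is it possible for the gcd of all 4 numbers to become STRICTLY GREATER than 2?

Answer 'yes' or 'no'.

Current gcd = 2
gcd of all OTHER numbers (without N[1]=20): gcd([6, 26, 6]) = 2
The new gcd after any change is gcd(2, new_value).
This can be at most 2.
Since 2 = old gcd 2, the gcd can only stay the same or decrease.

Answer: no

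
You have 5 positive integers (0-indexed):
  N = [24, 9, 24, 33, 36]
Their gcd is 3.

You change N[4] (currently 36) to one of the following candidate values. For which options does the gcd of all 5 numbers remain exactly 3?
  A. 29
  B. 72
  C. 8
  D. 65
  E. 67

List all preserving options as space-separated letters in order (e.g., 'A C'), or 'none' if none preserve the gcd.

Old gcd = 3; gcd of others (without N[4]) = 3
New gcd for candidate v: gcd(3, v). Preserves old gcd iff gcd(3, v) = 3.
  Option A: v=29, gcd(3,29)=1 -> changes
  Option B: v=72, gcd(3,72)=3 -> preserves
  Option C: v=8, gcd(3,8)=1 -> changes
  Option D: v=65, gcd(3,65)=1 -> changes
  Option E: v=67, gcd(3,67)=1 -> changes

Answer: B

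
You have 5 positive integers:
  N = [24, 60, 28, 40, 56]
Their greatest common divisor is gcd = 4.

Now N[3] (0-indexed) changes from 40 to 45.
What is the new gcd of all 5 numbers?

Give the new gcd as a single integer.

Numbers: [24, 60, 28, 40, 56], gcd = 4
Change: index 3, 40 -> 45
gcd of the OTHER numbers (without index 3): gcd([24, 60, 28, 56]) = 4
New gcd = gcd(g_others, new_val) = gcd(4, 45) = 1

Answer: 1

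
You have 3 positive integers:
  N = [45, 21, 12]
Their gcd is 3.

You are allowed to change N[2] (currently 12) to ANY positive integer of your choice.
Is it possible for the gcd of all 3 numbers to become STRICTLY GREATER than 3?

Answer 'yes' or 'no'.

Answer: no

Derivation:
Current gcd = 3
gcd of all OTHER numbers (without N[2]=12): gcd([45, 21]) = 3
The new gcd after any change is gcd(3, new_value).
This can be at most 3.
Since 3 = old gcd 3, the gcd can only stay the same or decrease.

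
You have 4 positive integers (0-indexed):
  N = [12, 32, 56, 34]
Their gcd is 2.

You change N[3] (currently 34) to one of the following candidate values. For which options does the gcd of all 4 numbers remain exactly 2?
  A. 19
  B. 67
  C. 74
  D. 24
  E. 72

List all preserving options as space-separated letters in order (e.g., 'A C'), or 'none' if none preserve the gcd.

Old gcd = 2; gcd of others (without N[3]) = 4
New gcd for candidate v: gcd(4, v). Preserves old gcd iff gcd(4, v) = 2.
  Option A: v=19, gcd(4,19)=1 -> changes
  Option B: v=67, gcd(4,67)=1 -> changes
  Option C: v=74, gcd(4,74)=2 -> preserves
  Option D: v=24, gcd(4,24)=4 -> changes
  Option E: v=72, gcd(4,72)=4 -> changes

Answer: C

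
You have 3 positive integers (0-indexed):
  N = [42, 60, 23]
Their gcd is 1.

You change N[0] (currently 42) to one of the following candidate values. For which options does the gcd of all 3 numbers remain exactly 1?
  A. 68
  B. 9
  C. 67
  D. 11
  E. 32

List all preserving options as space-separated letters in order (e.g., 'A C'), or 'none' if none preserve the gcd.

Old gcd = 1; gcd of others (without N[0]) = 1
New gcd for candidate v: gcd(1, v). Preserves old gcd iff gcd(1, v) = 1.
  Option A: v=68, gcd(1,68)=1 -> preserves
  Option B: v=9, gcd(1,9)=1 -> preserves
  Option C: v=67, gcd(1,67)=1 -> preserves
  Option D: v=11, gcd(1,11)=1 -> preserves
  Option E: v=32, gcd(1,32)=1 -> preserves

Answer: A B C D E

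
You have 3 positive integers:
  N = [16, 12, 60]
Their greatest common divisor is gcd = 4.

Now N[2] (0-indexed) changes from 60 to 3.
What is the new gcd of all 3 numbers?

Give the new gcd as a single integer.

Numbers: [16, 12, 60], gcd = 4
Change: index 2, 60 -> 3
gcd of the OTHER numbers (without index 2): gcd([16, 12]) = 4
New gcd = gcd(g_others, new_val) = gcd(4, 3) = 1

Answer: 1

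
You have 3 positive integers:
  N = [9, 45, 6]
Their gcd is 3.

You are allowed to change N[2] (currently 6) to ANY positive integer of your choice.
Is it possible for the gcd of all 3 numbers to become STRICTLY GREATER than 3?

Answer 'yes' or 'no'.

Answer: yes

Derivation:
Current gcd = 3
gcd of all OTHER numbers (without N[2]=6): gcd([9, 45]) = 9
The new gcd after any change is gcd(9, new_value).
This can be at most 9.
Since 9 > old gcd 3, the gcd CAN increase (e.g., set N[2] = 9).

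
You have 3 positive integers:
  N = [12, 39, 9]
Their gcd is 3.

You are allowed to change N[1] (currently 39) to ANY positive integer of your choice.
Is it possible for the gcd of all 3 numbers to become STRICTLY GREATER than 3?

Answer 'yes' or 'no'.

Current gcd = 3
gcd of all OTHER numbers (without N[1]=39): gcd([12, 9]) = 3
The new gcd after any change is gcd(3, new_value).
This can be at most 3.
Since 3 = old gcd 3, the gcd can only stay the same or decrease.

Answer: no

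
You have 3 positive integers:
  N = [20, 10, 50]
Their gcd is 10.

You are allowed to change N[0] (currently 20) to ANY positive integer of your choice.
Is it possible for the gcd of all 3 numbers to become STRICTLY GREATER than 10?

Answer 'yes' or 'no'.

Answer: no

Derivation:
Current gcd = 10
gcd of all OTHER numbers (without N[0]=20): gcd([10, 50]) = 10
The new gcd after any change is gcd(10, new_value).
This can be at most 10.
Since 10 = old gcd 10, the gcd can only stay the same or decrease.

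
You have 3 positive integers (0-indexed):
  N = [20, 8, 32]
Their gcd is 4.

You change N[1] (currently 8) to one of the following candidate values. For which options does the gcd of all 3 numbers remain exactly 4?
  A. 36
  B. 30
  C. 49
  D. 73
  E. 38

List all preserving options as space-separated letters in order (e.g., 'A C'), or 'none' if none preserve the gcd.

Answer: A

Derivation:
Old gcd = 4; gcd of others (without N[1]) = 4
New gcd for candidate v: gcd(4, v). Preserves old gcd iff gcd(4, v) = 4.
  Option A: v=36, gcd(4,36)=4 -> preserves
  Option B: v=30, gcd(4,30)=2 -> changes
  Option C: v=49, gcd(4,49)=1 -> changes
  Option D: v=73, gcd(4,73)=1 -> changes
  Option E: v=38, gcd(4,38)=2 -> changes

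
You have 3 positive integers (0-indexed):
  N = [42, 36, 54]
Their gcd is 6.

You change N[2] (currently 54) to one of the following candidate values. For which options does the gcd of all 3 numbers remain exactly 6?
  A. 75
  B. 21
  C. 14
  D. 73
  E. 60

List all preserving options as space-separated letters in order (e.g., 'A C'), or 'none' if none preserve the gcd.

Old gcd = 6; gcd of others (without N[2]) = 6
New gcd for candidate v: gcd(6, v). Preserves old gcd iff gcd(6, v) = 6.
  Option A: v=75, gcd(6,75)=3 -> changes
  Option B: v=21, gcd(6,21)=3 -> changes
  Option C: v=14, gcd(6,14)=2 -> changes
  Option D: v=73, gcd(6,73)=1 -> changes
  Option E: v=60, gcd(6,60)=6 -> preserves

Answer: E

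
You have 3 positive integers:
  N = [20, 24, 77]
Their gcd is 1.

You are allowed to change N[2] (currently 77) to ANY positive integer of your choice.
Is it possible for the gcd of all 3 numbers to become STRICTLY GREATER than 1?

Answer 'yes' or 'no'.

Current gcd = 1
gcd of all OTHER numbers (without N[2]=77): gcd([20, 24]) = 4
The new gcd after any change is gcd(4, new_value).
This can be at most 4.
Since 4 > old gcd 1, the gcd CAN increase (e.g., set N[2] = 4).

Answer: yes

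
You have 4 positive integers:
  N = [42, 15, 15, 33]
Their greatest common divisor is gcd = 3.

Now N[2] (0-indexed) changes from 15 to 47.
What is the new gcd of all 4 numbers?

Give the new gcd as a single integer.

Answer: 1

Derivation:
Numbers: [42, 15, 15, 33], gcd = 3
Change: index 2, 15 -> 47
gcd of the OTHER numbers (without index 2): gcd([42, 15, 33]) = 3
New gcd = gcd(g_others, new_val) = gcd(3, 47) = 1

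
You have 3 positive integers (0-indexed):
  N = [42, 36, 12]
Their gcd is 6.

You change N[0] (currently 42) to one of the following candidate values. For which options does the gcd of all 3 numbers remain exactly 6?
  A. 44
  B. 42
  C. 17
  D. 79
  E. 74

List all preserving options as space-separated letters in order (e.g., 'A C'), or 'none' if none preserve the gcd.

Answer: B

Derivation:
Old gcd = 6; gcd of others (without N[0]) = 12
New gcd for candidate v: gcd(12, v). Preserves old gcd iff gcd(12, v) = 6.
  Option A: v=44, gcd(12,44)=4 -> changes
  Option B: v=42, gcd(12,42)=6 -> preserves
  Option C: v=17, gcd(12,17)=1 -> changes
  Option D: v=79, gcd(12,79)=1 -> changes
  Option E: v=74, gcd(12,74)=2 -> changes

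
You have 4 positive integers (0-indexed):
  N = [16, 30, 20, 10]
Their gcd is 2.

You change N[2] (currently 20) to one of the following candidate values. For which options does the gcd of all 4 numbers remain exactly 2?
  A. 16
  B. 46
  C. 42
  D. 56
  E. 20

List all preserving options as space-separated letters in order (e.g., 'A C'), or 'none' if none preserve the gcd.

Old gcd = 2; gcd of others (without N[2]) = 2
New gcd for candidate v: gcd(2, v). Preserves old gcd iff gcd(2, v) = 2.
  Option A: v=16, gcd(2,16)=2 -> preserves
  Option B: v=46, gcd(2,46)=2 -> preserves
  Option C: v=42, gcd(2,42)=2 -> preserves
  Option D: v=56, gcd(2,56)=2 -> preserves
  Option E: v=20, gcd(2,20)=2 -> preserves

Answer: A B C D E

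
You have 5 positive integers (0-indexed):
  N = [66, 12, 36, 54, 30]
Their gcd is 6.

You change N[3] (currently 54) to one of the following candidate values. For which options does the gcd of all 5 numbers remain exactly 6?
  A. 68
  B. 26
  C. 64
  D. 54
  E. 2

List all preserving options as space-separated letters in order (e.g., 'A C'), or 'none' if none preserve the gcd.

Answer: D

Derivation:
Old gcd = 6; gcd of others (without N[3]) = 6
New gcd for candidate v: gcd(6, v). Preserves old gcd iff gcd(6, v) = 6.
  Option A: v=68, gcd(6,68)=2 -> changes
  Option B: v=26, gcd(6,26)=2 -> changes
  Option C: v=64, gcd(6,64)=2 -> changes
  Option D: v=54, gcd(6,54)=6 -> preserves
  Option E: v=2, gcd(6,2)=2 -> changes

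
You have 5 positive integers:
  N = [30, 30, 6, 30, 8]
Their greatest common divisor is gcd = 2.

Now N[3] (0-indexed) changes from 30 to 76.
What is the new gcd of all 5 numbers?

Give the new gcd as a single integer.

Numbers: [30, 30, 6, 30, 8], gcd = 2
Change: index 3, 30 -> 76
gcd of the OTHER numbers (without index 3): gcd([30, 30, 6, 8]) = 2
New gcd = gcd(g_others, new_val) = gcd(2, 76) = 2

Answer: 2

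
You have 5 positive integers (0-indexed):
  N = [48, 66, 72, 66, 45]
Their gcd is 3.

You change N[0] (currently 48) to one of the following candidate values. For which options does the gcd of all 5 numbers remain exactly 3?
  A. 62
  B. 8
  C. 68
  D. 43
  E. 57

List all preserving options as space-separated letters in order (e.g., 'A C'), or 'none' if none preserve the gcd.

Answer: E

Derivation:
Old gcd = 3; gcd of others (without N[0]) = 3
New gcd for candidate v: gcd(3, v). Preserves old gcd iff gcd(3, v) = 3.
  Option A: v=62, gcd(3,62)=1 -> changes
  Option B: v=8, gcd(3,8)=1 -> changes
  Option C: v=68, gcd(3,68)=1 -> changes
  Option D: v=43, gcd(3,43)=1 -> changes
  Option E: v=57, gcd(3,57)=3 -> preserves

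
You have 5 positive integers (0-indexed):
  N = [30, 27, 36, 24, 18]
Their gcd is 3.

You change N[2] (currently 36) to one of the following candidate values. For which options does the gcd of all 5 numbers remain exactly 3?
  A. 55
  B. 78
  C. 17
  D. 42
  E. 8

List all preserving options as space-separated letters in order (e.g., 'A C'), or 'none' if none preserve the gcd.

Old gcd = 3; gcd of others (without N[2]) = 3
New gcd for candidate v: gcd(3, v). Preserves old gcd iff gcd(3, v) = 3.
  Option A: v=55, gcd(3,55)=1 -> changes
  Option B: v=78, gcd(3,78)=3 -> preserves
  Option C: v=17, gcd(3,17)=1 -> changes
  Option D: v=42, gcd(3,42)=3 -> preserves
  Option E: v=8, gcd(3,8)=1 -> changes

Answer: B D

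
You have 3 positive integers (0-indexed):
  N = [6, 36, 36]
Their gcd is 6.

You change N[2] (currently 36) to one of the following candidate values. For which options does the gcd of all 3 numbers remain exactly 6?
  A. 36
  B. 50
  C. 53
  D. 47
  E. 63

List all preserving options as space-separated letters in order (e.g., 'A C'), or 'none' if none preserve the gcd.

Old gcd = 6; gcd of others (without N[2]) = 6
New gcd for candidate v: gcd(6, v). Preserves old gcd iff gcd(6, v) = 6.
  Option A: v=36, gcd(6,36)=6 -> preserves
  Option B: v=50, gcd(6,50)=2 -> changes
  Option C: v=53, gcd(6,53)=1 -> changes
  Option D: v=47, gcd(6,47)=1 -> changes
  Option E: v=63, gcd(6,63)=3 -> changes

Answer: A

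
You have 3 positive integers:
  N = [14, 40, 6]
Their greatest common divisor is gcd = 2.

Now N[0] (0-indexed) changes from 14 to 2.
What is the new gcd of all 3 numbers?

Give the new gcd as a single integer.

Numbers: [14, 40, 6], gcd = 2
Change: index 0, 14 -> 2
gcd of the OTHER numbers (without index 0): gcd([40, 6]) = 2
New gcd = gcd(g_others, new_val) = gcd(2, 2) = 2

Answer: 2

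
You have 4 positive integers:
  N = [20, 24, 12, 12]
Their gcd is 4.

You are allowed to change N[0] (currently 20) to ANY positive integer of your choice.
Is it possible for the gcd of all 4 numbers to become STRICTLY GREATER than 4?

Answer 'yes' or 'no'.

Answer: yes

Derivation:
Current gcd = 4
gcd of all OTHER numbers (without N[0]=20): gcd([24, 12, 12]) = 12
The new gcd after any change is gcd(12, new_value).
This can be at most 12.
Since 12 > old gcd 4, the gcd CAN increase (e.g., set N[0] = 12).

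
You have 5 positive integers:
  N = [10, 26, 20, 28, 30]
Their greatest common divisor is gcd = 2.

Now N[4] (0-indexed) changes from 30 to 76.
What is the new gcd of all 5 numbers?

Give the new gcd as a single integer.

Answer: 2

Derivation:
Numbers: [10, 26, 20, 28, 30], gcd = 2
Change: index 4, 30 -> 76
gcd of the OTHER numbers (without index 4): gcd([10, 26, 20, 28]) = 2
New gcd = gcd(g_others, new_val) = gcd(2, 76) = 2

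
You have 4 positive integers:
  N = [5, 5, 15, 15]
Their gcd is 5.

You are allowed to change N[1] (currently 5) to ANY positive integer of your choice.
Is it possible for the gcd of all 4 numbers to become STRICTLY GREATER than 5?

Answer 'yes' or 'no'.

Current gcd = 5
gcd of all OTHER numbers (without N[1]=5): gcd([5, 15, 15]) = 5
The new gcd after any change is gcd(5, new_value).
This can be at most 5.
Since 5 = old gcd 5, the gcd can only stay the same or decrease.

Answer: no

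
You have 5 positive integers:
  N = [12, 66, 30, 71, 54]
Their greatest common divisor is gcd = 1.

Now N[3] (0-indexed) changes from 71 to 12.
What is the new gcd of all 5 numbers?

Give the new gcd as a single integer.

Answer: 6

Derivation:
Numbers: [12, 66, 30, 71, 54], gcd = 1
Change: index 3, 71 -> 12
gcd of the OTHER numbers (without index 3): gcd([12, 66, 30, 54]) = 6
New gcd = gcd(g_others, new_val) = gcd(6, 12) = 6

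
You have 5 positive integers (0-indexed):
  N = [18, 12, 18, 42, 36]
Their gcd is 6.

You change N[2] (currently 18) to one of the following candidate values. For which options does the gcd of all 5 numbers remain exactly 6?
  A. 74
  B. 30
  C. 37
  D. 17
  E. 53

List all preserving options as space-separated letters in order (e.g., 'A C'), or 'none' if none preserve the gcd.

Old gcd = 6; gcd of others (without N[2]) = 6
New gcd for candidate v: gcd(6, v). Preserves old gcd iff gcd(6, v) = 6.
  Option A: v=74, gcd(6,74)=2 -> changes
  Option B: v=30, gcd(6,30)=6 -> preserves
  Option C: v=37, gcd(6,37)=1 -> changes
  Option D: v=17, gcd(6,17)=1 -> changes
  Option E: v=53, gcd(6,53)=1 -> changes

Answer: B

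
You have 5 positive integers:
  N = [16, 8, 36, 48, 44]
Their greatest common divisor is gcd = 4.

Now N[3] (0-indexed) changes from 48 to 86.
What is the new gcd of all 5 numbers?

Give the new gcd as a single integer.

Numbers: [16, 8, 36, 48, 44], gcd = 4
Change: index 3, 48 -> 86
gcd of the OTHER numbers (without index 3): gcd([16, 8, 36, 44]) = 4
New gcd = gcd(g_others, new_val) = gcd(4, 86) = 2

Answer: 2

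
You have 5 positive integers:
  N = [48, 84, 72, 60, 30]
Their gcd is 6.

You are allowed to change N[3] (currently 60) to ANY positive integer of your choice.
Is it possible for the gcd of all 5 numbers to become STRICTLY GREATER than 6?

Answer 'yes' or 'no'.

Current gcd = 6
gcd of all OTHER numbers (without N[3]=60): gcd([48, 84, 72, 30]) = 6
The new gcd after any change is gcd(6, new_value).
This can be at most 6.
Since 6 = old gcd 6, the gcd can only stay the same or decrease.

Answer: no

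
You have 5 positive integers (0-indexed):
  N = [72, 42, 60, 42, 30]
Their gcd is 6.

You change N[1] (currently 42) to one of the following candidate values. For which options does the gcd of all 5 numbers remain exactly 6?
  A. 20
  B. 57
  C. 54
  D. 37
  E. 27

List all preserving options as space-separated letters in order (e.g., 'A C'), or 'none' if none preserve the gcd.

Answer: C

Derivation:
Old gcd = 6; gcd of others (without N[1]) = 6
New gcd for candidate v: gcd(6, v). Preserves old gcd iff gcd(6, v) = 6.
  Option A: v=20, gcd(6,20)=2 -> changes
  Option B: v=57, gcd(6,57)=3 -> changes
  Option C: v=54, gcd(6,54)=6 -> preserves
  Option D: v=37, gcd(6,37)=1 -> changes
  Option E: v=27, gcd(6,27)=3 -> changes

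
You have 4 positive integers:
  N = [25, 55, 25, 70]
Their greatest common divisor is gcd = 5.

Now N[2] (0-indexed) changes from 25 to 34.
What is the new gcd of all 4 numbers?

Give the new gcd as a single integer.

Numbers: [25, 55, 25, 70], gcd = 5
Change: index 2, 25 -> 34
gcd of the OTHER numbers (without index 2): gcd([25, 55, 70]) = 5
New gcd = gcd(g_others, new_val) = gcd(5, 34) = 1

Answer: 1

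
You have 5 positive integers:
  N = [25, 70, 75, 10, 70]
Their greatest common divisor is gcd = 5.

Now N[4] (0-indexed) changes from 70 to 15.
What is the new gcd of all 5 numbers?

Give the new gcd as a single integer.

Answer: 5

Derivation:
Numbers: [25, 70, 75, 10, 70], gcd = 5
Change: index 4, 70 -> 15
gcd of the OTHER numbers (without index 4): gcd([25, 70, 75, 10]) = 5
New gcd = gcd(g_others, new_val) = gcd(5, 15) = 5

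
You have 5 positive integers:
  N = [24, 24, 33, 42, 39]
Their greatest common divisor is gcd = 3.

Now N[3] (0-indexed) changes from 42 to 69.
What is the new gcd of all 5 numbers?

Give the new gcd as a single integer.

Answer: 3

Derivation:
Numbers: [24, 24, 33, 42, 39], gcd = 3
Change: index 3, 42 -> 69
gcd of the OTHER numbers (without index 3): gcd([24, 24, 33, 39]) = 3
New gcd = gcd(g_others, new_val) = gcd(3, 69) = 3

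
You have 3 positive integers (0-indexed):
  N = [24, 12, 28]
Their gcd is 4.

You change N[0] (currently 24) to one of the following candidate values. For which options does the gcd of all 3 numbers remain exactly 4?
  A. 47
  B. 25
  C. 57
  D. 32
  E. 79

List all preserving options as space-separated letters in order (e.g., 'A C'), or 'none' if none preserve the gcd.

Old gcd = 4; gcd of others (without N[0]) = 4
New gcd for candidate v: gcd(4, v). Preserves old gcd iff gcd(4, v) = 4.
  Option A: v=47, gcd(4,47)=1 -> changes
  Option B: v=25, gcd(4,25)=1 -> changes
  Option C: v=57, gcd(4,57)=1 -> changes
  Option D: v=32, gcd(4,32)=4 -> preserves
  Option E: v=79, gcd(4,79)=1 -> changes

Answer: D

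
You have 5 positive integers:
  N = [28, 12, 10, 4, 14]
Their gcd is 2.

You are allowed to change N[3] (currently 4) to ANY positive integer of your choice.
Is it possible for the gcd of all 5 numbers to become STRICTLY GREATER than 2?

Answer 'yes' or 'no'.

Answer: no

Derivation:
Current gcd = 2
gcd of all OTHER numbers (without N[3]=4): gcd([28, 12, 10, 14]) = 2
The new gcd after any change is gcd(2, new_value).
This can be at most 2.
Since 2 = old gcd 2, the gcd can only stay the same or decrease.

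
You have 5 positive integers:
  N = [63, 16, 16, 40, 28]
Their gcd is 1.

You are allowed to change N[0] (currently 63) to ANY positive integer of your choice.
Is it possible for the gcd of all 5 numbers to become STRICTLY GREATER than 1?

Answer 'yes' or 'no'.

Current gcd = 1
gcd of all OTHER numbers (without N[0]=63): gcd([16, 16, 40, 28]) = 4
The new gcd after any change is gcd(4, new_value).
This can be at most 4.
Since 4 > old gcd 1, the gcd CAN increase (e.g., set N[0] = 4).

Answer: yes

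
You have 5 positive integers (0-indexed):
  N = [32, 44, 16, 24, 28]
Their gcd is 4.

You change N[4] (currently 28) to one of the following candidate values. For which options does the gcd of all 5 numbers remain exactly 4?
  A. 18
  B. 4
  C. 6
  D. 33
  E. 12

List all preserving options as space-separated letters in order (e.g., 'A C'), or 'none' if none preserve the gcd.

Old gcd = 4; gcd of others (without N[4]) = 4
New gcd for candidate v: gcd(4, v). Preserves old gcd iff gcd(4, v) = 4.
  Option A: v=18, gcd(4,18)=2 -> changes
  Option B: v=4, gcd(4,4)=4 -> preserves
  Option C: v=6, gcd(4,6)=2 -> changes
  Option D: v=33, gcd(4,33)=1 -> changes
  Option E: v=12, gcd(4,12)=4 -> preserves

Answer: B E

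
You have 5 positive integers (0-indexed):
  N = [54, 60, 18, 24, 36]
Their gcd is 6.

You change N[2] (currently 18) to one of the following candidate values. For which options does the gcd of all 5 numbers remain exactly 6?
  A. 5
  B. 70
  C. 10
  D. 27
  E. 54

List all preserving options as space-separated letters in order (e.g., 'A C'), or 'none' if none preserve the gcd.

Answer: E

Derivation:
Old gcd = 6; gcd of others (without N[2]) = 6
New gcd for candidate v: gcd(6, v). Preserves old gcd iff gcd(6, v) = 6.
  Option A: v=5, gcd(6,5)=1 -> changes
  Option B: v=70, gcd(6,70)=2 -> changes
  Option C: v=10, gcd(6,10)=2 -> changes
  Option D: v=27, gcd(6,27)=3 -> changes
  Option E: v=54, gcd(6,54)=6 -> preserves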